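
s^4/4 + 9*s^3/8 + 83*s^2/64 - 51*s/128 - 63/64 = (s/4 + 1/2)*(s - 3/4)*(s + 3/2)*(s + 7/4)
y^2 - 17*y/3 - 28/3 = (y - 7)*(y + 4/3)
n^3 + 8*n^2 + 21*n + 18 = (n + 2)*(n + 3)^2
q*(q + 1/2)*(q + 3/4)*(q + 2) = q^4 + 13*q^3/4 + 23*q^2/8 + 3*q/4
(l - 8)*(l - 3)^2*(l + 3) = l^4 - 11*l^3 + 15*l^2 + 99*l - 216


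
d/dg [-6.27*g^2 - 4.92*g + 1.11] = -12.54*g - 4.92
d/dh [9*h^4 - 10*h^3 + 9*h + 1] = 36*h^3 - 30*h^2 + 9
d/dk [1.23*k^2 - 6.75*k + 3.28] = 2.46*k - 6.75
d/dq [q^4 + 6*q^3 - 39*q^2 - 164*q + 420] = 4*q^3 + 18*q^2 - 78*q - 164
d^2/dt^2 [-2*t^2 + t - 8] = -4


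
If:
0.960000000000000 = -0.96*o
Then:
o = -1.00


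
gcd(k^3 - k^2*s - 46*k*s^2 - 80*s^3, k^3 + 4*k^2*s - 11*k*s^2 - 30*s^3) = k^2 + 7*k*s + 10*s^2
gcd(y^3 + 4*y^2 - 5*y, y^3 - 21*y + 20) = y^2 + 4*y - 5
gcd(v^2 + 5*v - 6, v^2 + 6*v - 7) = v - 1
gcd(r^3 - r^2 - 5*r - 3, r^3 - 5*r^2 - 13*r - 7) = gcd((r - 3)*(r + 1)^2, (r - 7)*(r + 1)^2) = r^2 + 2*r + 1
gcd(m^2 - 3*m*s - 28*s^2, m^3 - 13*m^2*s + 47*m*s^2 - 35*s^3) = -m + 7*s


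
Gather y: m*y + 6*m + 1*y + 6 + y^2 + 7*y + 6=6*m + y^2 + y*(m + 8) + 12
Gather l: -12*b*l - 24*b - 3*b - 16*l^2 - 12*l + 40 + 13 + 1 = -27*b - 16*l^2 + l*(-12*b - 12) + 54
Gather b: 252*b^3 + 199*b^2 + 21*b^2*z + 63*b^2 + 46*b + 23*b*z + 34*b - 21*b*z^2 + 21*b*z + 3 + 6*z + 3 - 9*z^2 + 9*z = 252*b^3 + b^2*(21*z + 262) + b*(-21*z^2 + 44*z + 80) - 9*z^2 + 15*z + 6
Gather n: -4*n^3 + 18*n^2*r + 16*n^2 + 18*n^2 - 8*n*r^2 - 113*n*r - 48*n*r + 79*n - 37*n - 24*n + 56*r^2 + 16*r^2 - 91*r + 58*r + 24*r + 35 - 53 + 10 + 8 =-4*n^3 + n^2*(18*r + 34) + n*(-8*r^2 - 161*r + 18) + 72*r^2 - 9*r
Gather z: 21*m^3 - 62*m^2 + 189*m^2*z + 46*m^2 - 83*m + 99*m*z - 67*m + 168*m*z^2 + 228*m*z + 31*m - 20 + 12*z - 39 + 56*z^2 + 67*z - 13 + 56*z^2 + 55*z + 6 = 21*m^3 - 16*m^2 - 119*m + z^2*(168*m + 112) + z*(189*m^2 + 327*m + 134) - 66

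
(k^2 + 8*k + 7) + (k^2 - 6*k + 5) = 2*k^2 + 2*k + 12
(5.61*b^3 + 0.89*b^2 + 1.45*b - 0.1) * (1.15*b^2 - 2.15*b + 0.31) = 6.4515*b^5 - 11.038*b^4 + 1.4931*b^3 - 2.9566*b^2 + 0.6645*b - 0.031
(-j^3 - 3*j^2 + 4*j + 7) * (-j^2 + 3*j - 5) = j^5 - 8*j^3 + 20*j^2 + j - 35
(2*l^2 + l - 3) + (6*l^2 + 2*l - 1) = 8*l^2 + 3*l - 4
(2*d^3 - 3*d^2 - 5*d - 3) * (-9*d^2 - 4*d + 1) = -18*d^5 + 19*d^4 + 59*d^3 + 44*d^2 + 7*d - 3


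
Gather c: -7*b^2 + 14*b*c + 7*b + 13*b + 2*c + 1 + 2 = -7*b^2 + 20*b + c*(14*b + 2) + 3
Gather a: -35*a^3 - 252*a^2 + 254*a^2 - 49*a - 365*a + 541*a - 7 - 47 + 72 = -35*a^3 + 2*a^2 + 127*a + 18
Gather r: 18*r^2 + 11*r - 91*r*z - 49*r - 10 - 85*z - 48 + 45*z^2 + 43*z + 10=18*r^2 + r*(-91*z - 38) + 45*z^2 - 42*z - 48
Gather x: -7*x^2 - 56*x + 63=-7*x^2 - 56*x + 63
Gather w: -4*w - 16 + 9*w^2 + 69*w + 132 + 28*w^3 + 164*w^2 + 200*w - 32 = 28*w^3 + 173*w^2 + 265*w + 84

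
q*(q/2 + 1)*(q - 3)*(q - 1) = q^4/2 - q^3 - 5*q^2/2 + 3*q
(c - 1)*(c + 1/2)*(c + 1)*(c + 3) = c^4 + 7*c^3/2 + c^2/2 - 7*c/2 - 3/2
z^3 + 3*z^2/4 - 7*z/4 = z*(z - 1)*(z + 7/4)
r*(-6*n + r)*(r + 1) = -6*n*r^2 - 6*n*r + r^3 + r^2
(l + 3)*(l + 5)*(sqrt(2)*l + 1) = sqrt(2)*l^3 + l^2 + 8*sqrt(2)*l^2 + 8*l + 15*sqrt(2)*l + 15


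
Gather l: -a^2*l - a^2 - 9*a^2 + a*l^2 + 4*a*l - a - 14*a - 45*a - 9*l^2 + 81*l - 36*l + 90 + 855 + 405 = -10*a^2 - 60*a + l^2*(a - 9) + l*(-a^2 + 4*a + 45) + 1350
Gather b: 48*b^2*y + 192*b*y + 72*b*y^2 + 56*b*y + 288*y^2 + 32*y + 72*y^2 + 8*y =48*b^2*y + b*(72*y^2 + 248*y) + 360*y^2 + 40*y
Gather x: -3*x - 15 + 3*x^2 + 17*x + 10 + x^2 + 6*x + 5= 4*x^2 + 20*x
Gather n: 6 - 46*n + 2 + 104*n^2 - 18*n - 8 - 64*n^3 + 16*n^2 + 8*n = -64*n^3 + 120*n^2 - 56*n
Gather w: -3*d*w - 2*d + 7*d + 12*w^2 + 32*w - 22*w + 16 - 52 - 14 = 5*d + 12*w^2 + w*(10 - 3*d) - 50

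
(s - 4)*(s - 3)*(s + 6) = s^3 - s^2 - 30*s + 72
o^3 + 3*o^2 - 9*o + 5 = (o - 1)^2*(o + 5)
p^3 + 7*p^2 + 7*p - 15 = (p - 1)*(p + 3)*(p + 5)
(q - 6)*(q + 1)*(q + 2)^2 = q^4 - q^3 - 22*q^2 - 44*q - 24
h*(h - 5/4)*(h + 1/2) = h^3 - 3*h^2/4 - 5*h/8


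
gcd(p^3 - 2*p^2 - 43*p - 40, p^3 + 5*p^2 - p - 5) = p^2 + 6*p + 5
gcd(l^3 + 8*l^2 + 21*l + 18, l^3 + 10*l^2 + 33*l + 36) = l^2 + 6*l + 9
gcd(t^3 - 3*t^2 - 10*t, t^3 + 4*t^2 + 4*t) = t^2 + 2*t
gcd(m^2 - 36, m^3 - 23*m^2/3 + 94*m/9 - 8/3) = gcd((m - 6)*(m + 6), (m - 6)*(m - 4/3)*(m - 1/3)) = m - 6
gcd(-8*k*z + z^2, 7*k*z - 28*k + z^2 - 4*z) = 1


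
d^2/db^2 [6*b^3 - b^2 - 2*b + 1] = 36*b - 2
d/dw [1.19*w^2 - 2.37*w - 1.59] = 2.38*w - 2.37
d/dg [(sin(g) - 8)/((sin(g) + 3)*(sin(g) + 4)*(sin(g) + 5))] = 2*(-sin(g)^3 + 6*sin(g)^2 + 96*sin(g) + 218)*cos(g)/((sin(g) + 3)^2*(sin(g) + 4)^2*(sin(g) + 5)^2)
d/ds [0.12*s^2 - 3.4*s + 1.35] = 0.24*s - 3.4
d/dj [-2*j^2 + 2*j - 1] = 2 - 4*j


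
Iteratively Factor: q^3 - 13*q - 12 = (q + 1)*(q^2 - q - 12) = (q - 4)*(q + 1)*(q + 3)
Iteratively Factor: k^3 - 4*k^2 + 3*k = (k - 1)*(k^2 - 3*k) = (k - 3)*(k - 1)*(k)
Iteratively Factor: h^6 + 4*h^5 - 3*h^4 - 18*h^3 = (h + 3)*(h^5 + h^4 - 6*h^3) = h*(h + 3)*(h^4 + h^3 - 6*h^2) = h^2*(h + 3)*(h^3 + h^2 - 6*h) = h^2*(h + 3)^2*(h^2 - 2*h) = h^3*(h + 3)^2*(h - 2)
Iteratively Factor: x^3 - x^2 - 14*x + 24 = (x - 3)*(x^2 + 2*x - 8) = (x - 3)*(x - 2)*(x + 4)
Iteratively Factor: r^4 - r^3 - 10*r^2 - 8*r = (r - 4)*(r^3 + 3*r^2 + 2*r) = (r - 4)*(r + 1)*(r^2 + 2*r) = (r - 4)*(r + 1)*(r + 2)*(r)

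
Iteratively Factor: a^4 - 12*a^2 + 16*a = (a - 2)*(a^3 + 2*a^2 - 8*a) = (a - 2)^2*(a^2 + 4*a) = a*(a - 2)^2*(a + 4)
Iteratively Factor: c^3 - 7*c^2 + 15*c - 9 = (c - 1)*(c^2 - 6*c + 9) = (c - 3)*(c - 1)*(c - 3)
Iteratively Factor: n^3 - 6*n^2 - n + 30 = (n - 3)*(n^2 - 3*n - 10) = (n - 3)*(n + 2)*(n - 5)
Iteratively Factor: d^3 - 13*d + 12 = (d - 3)*(d^2 + 3*d - 4) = (d - 3)*(d + 4)*(d - 1)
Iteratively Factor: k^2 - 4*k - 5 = (k + 1)*(k - 5)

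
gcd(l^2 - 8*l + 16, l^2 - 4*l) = l - 4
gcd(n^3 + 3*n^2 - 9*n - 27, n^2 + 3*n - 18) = n - 3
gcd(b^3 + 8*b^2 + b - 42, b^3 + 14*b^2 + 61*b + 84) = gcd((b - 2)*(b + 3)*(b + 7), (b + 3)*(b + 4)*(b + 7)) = b^2 + 10*b + 21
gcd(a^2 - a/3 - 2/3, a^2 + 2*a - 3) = a - 1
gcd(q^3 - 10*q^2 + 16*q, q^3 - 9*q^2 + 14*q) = q^2 - 2*q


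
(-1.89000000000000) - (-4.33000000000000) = 2.44000000000000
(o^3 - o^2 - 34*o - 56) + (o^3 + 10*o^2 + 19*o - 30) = 2*o^3 + 9*o^2 - 15*o - 86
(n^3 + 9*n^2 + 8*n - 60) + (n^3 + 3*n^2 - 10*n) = 2*n^3 + 12*n^2 - 2*n - 60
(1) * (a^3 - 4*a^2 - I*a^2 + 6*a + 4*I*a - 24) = a^3 - 4*a^2 - I*a^2 + 6*a + 4*I*a - 24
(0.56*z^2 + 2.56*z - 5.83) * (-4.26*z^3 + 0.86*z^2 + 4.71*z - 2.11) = -2.3856*z^5 - 10.424*z^4 + 29.675*z^3 + 5.8622*z^2 - 32.8609*z + 12.3013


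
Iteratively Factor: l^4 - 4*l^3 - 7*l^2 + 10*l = (l + 2)*(l^3 - 6*l^2 + 5*l) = (l - 5)*(l + 2)*(l^2 - l) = l*(l - 5)*(l + 2)*(l - 1)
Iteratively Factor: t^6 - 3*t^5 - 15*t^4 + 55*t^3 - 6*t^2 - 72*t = (t + 4)*(t^5 - 7*t^4 + 13*t^3 + 3*t^2 - 18*t) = (t + 1)*(t + 4)*(t^4 - 8*t^3 + 21*t^2 - 18*t) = (t - 3)*(t + 1)*(t + 4)*(t^3 - 5*t^2 + 6*t) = (t - 3)^2*(t + 1)*(t + 4)*(t^2 - 2*t) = (t - 3)^2*(t - 2)*(t + 1)*(t + 4)*(t)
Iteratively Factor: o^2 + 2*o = (o + 2)*(o)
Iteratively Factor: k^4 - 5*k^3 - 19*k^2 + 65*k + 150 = (k + 2)*(k^3 - 7*k^2 - 5*k + 75) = (k - 5)*(k + 2)*(k^2 - 2*k - 15) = (k - 5)^2*(k + 2)*(k + 3)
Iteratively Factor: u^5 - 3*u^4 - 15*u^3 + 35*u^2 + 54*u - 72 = (u + 3)*(u^4 - 6*u^3 + 3*u^2 + 26*u - 24) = (u - 3)*(u + 3)*(u^3 - 3*u^2 - 6*u + 8) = (u - 3)*(u - 1)*(u + 3)*(u^2 - 2*u - 8) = (u - 3)*(u - 1)*(u + 2)*(u + 3)*(u - 4)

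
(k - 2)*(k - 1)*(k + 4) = k^3 + k^2 - 10*k + 8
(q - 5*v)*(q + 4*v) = q^2 - q*v - 20*v^2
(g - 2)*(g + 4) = g^2 + 2*g - 8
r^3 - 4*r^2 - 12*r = r*(r - 6)*(r + 2)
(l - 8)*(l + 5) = l^2 - 3*l - 40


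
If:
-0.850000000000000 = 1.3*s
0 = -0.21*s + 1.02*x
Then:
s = -0.65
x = -0.13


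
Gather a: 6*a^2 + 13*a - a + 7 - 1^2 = 6*a^2 + 12*a + 6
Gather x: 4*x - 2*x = 2*x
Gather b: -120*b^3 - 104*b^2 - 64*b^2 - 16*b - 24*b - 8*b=-120*b^3 - 168*b^2 - 48*b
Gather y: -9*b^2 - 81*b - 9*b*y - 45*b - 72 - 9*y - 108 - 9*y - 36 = -9*b^2 - 126*b + y*(-9*b - 18) - 216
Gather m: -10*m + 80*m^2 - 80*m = 80*m^2 - 90*m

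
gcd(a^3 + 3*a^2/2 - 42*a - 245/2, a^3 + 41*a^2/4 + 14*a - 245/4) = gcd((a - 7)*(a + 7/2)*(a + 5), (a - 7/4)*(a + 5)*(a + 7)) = a + 5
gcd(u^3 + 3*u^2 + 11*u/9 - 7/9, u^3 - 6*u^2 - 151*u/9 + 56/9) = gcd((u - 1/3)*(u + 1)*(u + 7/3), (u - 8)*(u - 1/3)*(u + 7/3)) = u^2 + 2*u - 7/9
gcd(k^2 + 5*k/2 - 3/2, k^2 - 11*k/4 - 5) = 1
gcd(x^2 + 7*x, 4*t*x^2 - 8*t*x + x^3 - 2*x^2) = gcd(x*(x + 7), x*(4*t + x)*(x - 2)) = x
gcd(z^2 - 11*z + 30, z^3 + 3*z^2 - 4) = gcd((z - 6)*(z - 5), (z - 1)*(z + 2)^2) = 1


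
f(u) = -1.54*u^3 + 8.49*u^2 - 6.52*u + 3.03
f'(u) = -4.62*u^2 + 16.98*u - 6.52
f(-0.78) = 14.01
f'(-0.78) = -22.58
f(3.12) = 18.56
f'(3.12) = 1.48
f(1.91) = 10.82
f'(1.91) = 9.06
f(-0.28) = 5.56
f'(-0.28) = -11.64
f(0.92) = 3.02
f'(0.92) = 5.19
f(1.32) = 5.67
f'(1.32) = 7.84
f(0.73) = 2.20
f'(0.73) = 3.41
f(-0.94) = 17.94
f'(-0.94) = -26.56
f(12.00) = -1513.77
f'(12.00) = -468.04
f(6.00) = -63.09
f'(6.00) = -70.96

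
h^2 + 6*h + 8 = (h + 2)*(h + 4)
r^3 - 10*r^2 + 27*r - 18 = (r - 6)*(r - 3)*(r - 1)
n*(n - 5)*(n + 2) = n^3 - 3*n^2 - 10*n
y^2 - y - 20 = (y - 5)*(y + 4)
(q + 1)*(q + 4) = q^2 + 5*q + 4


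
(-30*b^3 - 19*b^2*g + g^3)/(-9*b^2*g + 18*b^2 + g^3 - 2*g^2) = (10*b^2 + 3*b*g - g^2)/(3*b*g - 6*b - g^2 + 2*g)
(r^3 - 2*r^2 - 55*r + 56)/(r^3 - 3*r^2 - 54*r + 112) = (r - 1)/(r - 2)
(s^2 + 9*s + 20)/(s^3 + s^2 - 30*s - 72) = (s + 5)/(s^2 - 3*s - 18)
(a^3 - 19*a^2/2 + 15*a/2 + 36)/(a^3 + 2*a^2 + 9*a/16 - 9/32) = 16*(a^2 - 11*a + 24)/(16*a^2 + 8*a - 3)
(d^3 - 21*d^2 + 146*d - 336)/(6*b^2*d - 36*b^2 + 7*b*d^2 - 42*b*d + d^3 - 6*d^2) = (d^2 - 15*d + 56)/(6*b^2 + 7*b*d + d^2)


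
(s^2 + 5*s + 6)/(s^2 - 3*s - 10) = (s + 3)/(s - 5)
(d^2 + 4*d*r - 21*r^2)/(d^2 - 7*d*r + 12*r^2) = (-d - 7*r)/(-d + 4*r)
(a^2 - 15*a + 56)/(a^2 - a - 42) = (a - 8)/(a + 6)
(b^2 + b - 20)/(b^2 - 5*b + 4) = (b + 5)/(b - 1)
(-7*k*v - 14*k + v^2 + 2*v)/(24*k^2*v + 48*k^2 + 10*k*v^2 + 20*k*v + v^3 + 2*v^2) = (-7*k + v)/(24*k^2 + 10*k*v + v^2)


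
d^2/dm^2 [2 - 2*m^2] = -4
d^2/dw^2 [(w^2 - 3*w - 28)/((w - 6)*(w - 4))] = 2*(7*w^3 - 156*w^2 + 1056*w - 2272)/(w^6 - 30*w^5 + 372*w^4 - 2440*w^3 + 8928*w^2 - 17280*w + 13824)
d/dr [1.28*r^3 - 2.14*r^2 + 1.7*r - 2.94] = 3.84*r^2 - 4.28*r + 1.7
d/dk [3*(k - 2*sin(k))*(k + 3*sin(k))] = 3*k*cos(k) + 6*k + 3*sin(k) - 18*sin(2*k)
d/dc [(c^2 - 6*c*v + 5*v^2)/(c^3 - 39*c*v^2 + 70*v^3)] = (-c^2 + 2*c*v - 9*v^2)/(c^4 + 10*c^3*v - 3*c^2*v^2 - 140*c*v^3 + 196*v^4)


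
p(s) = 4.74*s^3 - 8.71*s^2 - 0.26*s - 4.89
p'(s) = 14.22*s^2 - 17.42*s - 0.26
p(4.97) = 360.57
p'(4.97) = 264.41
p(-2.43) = -123.70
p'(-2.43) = 126.04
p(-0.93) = -15.99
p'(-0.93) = 28.24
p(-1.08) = -20.74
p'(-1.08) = 35.14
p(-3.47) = -306.91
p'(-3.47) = 231.41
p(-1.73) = -55.05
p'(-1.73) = 72.44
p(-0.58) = -8.59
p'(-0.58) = 14.63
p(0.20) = -5.25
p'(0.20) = -3.18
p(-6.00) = -1340.73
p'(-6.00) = 616.18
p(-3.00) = -210.48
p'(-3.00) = 179.98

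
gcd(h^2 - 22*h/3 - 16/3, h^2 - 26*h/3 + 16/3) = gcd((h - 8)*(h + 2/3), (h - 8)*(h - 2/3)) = h - 8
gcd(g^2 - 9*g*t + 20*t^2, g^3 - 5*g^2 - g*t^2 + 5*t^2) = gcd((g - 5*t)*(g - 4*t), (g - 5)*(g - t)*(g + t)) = 1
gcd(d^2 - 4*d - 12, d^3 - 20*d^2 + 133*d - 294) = d - 6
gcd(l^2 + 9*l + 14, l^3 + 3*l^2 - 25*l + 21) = l + 7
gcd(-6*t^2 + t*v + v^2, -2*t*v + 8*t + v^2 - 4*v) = 2*t - v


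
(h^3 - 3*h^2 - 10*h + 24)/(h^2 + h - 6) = h - 4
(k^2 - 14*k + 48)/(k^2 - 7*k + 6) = (k - 8)/(k - 1)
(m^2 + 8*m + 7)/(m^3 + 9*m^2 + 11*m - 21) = (m + 1)/(m^2 + 2*m - 3)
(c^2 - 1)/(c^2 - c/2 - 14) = 2*(1 - c^2)/(-2*c^2 + c + 28)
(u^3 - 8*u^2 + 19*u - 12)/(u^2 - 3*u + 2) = (u^2 - 7*u + 12)/(u - 2)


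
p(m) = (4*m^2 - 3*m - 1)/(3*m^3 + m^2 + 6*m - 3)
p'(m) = (8*m - 3)/(3*m^3 + m^2 + 6*m - 3) + (-9*m^2 - 2*m - 6)*(4*m^2 - 3*m - 1)/(3*m^3 + m^2 + 6*m - 3)^2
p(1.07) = 0.04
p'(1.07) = 0.57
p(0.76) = -0.28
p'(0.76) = 1.92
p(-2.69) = -0.51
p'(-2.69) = -0.13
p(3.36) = 0.24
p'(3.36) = -0.02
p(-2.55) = -0.53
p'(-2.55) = -0.13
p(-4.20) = -0.35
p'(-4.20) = -0.08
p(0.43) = -453.20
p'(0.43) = 1129368.34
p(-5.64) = -0.26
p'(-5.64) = -0.05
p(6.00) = 0.17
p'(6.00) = -0.02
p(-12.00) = -0.12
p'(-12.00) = -0.01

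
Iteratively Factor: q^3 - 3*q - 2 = (q + 1)*(q^2 - q - 2) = (q - 2)*(q + 1)*(q + 1)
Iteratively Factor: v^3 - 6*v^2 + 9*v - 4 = (v - 1)*(v^2 - 5*v + 4) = (v - 4)*(v - 1)*(v - 1)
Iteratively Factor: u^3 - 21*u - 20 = (u - 5)*(u^2 + 5*u + 4) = (u - 5)*(u + 1)*(u + 4)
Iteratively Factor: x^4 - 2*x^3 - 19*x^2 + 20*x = (x + 4)*(x^3 - 6*x^2 + 5*x) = (x - 1)*(x + 4)*(x^2 - 5*x) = x*(x - 1)*(x + 4)*(x - 5)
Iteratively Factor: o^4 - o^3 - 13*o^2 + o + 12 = (o - 1)*(o^3 - 13*o - 12) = (o - 1)*(o + 3)*(o^2 - 3*o - 4) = (o - 4)*(o - 1)*(o + 3)*(o + 1)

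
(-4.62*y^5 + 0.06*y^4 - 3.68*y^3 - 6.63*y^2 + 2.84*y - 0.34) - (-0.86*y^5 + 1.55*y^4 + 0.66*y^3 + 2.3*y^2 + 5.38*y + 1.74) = -3.76*y^5 - 1.49*y^4 - 4.34*y^3 - 8.93*y^2 - 2.54*y - 2.08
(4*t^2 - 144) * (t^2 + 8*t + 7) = 4*t^4 + 32*t^3 - 116*t^2 - 1152*t - 1008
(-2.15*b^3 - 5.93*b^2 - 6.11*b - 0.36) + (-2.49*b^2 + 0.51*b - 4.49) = -2.15*b^3 - 8.42*b^2 - 5.6*b - 4.85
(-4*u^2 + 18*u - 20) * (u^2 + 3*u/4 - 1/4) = -4*u^4 + 15*u^3 - 11*u^2/2 - 39*u/2 + 5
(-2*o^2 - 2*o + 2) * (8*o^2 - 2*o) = -16*o^4 - 12*o^3 + 20*o^2 - 4*o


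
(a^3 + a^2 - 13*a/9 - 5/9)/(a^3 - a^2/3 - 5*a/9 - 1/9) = (3*a + 5)/(3*a + 1)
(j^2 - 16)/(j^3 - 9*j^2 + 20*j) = (j + 4)/(j*(j - 5))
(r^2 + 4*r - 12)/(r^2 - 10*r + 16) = (r + 6)/(r - 8)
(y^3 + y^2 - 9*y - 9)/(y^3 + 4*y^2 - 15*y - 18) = (y + 3)/(y + 6)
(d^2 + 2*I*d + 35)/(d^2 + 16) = (d^2 + 2*I*d + 35)/(d^2 + 16)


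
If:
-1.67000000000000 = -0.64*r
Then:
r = 2.61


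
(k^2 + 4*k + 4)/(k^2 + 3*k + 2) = (k + 2)/(k + 1)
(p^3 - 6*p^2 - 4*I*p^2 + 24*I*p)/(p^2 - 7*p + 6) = p*(p - 4*I)/(p - 1)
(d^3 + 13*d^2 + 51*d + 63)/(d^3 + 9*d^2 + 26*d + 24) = (d^2 + 10*d + 21)/(d^2 + 6*d + 8)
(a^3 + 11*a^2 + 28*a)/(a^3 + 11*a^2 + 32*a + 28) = a*(a + 4)/(a^2 + 4*a + 4)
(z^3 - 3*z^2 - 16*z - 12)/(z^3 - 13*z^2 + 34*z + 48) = (z + 2)/(z - 8)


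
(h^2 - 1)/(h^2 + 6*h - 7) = (h + 1)/(h + 7)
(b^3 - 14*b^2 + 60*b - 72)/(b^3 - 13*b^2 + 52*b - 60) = (b - 6)/(b - 5)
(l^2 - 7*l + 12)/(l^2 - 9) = (l - 4)/(l + 3)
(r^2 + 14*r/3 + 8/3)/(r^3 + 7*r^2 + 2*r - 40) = (r + 2/3)/(r^2 + 3*r - 10)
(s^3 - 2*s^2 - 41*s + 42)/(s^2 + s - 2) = (s^2 - s - 42)/(s + 2)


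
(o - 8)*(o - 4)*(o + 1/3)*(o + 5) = o^4 - 20*o^3/3 - 91*o^2/3 + 452*o/3 + 160/3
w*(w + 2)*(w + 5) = w^3 + 7*w^2 + 10*w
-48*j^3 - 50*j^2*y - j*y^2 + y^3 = (-8*j + y)*(j + y)*(6*j + y)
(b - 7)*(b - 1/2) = b^2 - 15*b/2 + 7/2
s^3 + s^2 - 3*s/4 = s*(s - 1/2)*(s + 3/2)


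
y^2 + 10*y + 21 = (y + 3)*(y + 7)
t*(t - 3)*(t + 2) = t^3 - t^2 - 6*t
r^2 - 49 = (r - 7)*(r + 7)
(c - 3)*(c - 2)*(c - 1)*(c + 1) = c^4 - 5*c^3 + 5*c^2 + 5*c - 6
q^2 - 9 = (q - 3)*(q + 3)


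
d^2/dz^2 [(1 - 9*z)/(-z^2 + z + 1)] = 2*(9*z^3 - 3*z^2 + 30*z - 11)/(z^6 - 3*z^5 + 5*z^3 - 3*z - 1)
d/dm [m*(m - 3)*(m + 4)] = 3*m^2 + 2*m - 12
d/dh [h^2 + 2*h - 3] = 2*h + 2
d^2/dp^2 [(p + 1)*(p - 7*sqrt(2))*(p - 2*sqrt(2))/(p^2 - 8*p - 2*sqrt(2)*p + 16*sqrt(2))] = 18*(-7*sqrt(2)*p^3 + 8*p^3 - 48*sqrt(2)*p^2 + 84*p^2 - 168*sqrt(2)*p + 192*p - 128*sqrt(2) + 224)/(p^6 - 24*p^5 - 6*sqrt(2)*p^5 + 144*sqrt(2)*p^4 + 216*p^4 - 1168*sqrt(2)*p^3 - 1088*p^3 + 4608*p^2 + 3456*sqrt(2)*p^2 - 12288*p - 3072*sqrt(2)*p + 8192*sqrt(2))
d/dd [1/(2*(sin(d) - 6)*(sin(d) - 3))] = (9 - 2*sin(d))*cos(d)/(2*(sin(d) - 6)^2*(sin(d) - 3)^2)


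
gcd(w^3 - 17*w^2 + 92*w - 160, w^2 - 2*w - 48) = w - 8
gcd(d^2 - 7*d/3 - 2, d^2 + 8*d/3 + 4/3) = d + 2/3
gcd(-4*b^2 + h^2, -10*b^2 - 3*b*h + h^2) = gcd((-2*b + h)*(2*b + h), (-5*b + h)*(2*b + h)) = 2*b + h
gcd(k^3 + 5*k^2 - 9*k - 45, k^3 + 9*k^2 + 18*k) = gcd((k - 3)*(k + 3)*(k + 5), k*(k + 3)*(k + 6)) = k + 3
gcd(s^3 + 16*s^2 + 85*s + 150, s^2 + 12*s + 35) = s + 5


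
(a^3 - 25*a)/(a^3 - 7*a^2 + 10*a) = (a + 5)/(a - 2)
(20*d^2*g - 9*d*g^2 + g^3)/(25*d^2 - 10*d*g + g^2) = g*(4*d - g)/(5*d - g)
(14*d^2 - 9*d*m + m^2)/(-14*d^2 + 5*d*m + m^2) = (-7*d + m)/(7*d + m)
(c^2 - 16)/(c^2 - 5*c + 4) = (c + 4)/(c - 1)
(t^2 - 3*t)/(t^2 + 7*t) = (t - 3)/(t + 7)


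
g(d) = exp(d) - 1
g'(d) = exp(d)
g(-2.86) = -0.94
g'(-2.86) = 0.06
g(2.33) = 9.28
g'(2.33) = 10.28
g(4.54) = 92.69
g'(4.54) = 93.69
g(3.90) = 48.40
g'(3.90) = 49.40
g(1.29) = 2.63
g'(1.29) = 3.63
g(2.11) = 7.25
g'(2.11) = 8.25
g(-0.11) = -0.10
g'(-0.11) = 0.90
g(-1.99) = -0.86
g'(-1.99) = 0.14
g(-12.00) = -1.00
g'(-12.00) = 0.00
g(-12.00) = -1.00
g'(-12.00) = 0.00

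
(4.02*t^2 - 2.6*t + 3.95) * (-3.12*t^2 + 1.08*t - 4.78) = -12.5424*t^4 + 12.4536*t^3 - 34.3476*t^2 + 16.694*t - 18.881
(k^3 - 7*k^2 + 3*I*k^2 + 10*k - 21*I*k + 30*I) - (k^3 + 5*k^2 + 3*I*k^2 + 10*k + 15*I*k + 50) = -12*k^2 - 36*I*k - 50 + 30*I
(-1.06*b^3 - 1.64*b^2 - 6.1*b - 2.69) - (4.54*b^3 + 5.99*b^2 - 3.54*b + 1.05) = -5.6*b^3 - 7.63*b^2 - 2.56*b - 3.74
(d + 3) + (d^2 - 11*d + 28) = d^2 - 10*d + 31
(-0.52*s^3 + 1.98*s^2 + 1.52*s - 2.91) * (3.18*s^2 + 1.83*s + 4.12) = -1.6536*s^5 + 5.3448*s^4 + 6.3146*s^3 + 1.6854*s^2 + 0.9371*s - 11.9892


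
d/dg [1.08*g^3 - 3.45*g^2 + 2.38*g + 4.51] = 3.24*g^2 - 6.9*g + 2.38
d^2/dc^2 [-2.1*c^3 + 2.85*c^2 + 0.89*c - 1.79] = 5.7 - 12.6*c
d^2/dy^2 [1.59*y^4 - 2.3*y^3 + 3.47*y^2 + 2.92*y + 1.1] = 19.08*y^2 - 13.8*y + 6.94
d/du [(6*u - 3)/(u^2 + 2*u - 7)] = 6*(-u^2 + u - 6)/(u^4 + 4*u^3 - 10*u^2 - 28*u + 49)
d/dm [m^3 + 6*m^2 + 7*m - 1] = 3*m^2 + 12*m + 7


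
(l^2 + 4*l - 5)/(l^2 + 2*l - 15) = (l - 1)/(l - 3)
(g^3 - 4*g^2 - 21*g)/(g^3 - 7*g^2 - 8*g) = (-g^2 + 4*g + 21)/(-g^2 + 7*g + 8)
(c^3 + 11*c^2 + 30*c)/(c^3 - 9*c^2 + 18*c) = (c^2 + 11*c + 30)/(c^2 - 9*c + 18)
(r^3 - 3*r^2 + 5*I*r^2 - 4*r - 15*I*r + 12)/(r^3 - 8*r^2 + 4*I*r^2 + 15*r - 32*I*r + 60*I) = (r + I)/(r - 5)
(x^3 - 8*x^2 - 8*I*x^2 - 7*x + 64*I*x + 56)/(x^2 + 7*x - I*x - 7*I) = (x^2 - x*(8 + 7*I) + 56*I)/(x + 7)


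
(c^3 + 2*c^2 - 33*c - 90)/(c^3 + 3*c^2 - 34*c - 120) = (c + 3)/(c + 4)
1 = 1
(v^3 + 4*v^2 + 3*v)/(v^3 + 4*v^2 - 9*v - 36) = v*(v + 1)/(v^2 + v - 12)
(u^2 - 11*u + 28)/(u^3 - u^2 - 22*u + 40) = (u - 7)/(u^2 + 3*u - 10)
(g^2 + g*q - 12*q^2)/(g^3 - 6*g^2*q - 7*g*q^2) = (-g^2 - g*q + 12*q^2)/(g*(-g^2 + 6*g*q + 7*q^2))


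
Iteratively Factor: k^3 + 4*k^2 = (k)*(k^2 + 4*k) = k^2*(k + 4)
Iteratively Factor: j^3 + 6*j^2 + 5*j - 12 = (j + 4)*(j^2 + 2*j - 3) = (j - 1)*(j + 4)*(j + 3)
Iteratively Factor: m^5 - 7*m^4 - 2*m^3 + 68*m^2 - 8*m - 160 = (m + 2)*(m^4 - 9*m^3 + 16*m^2 + 36*m - 80) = (m - 2)*(m + 2)*(m^3 - 7*m^2 + 2*m + 40) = (m - 4)*(m - 2)*(m + 2)*(m^2 - 3*m - 10) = (m - 5)*(m - 4)*(m - 2)*(m + 2)*(m + 2)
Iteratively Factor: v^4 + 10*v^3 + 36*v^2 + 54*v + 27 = (v + 3)*(v^3 + 7*v^2 + 15*v + 9) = (v + 1)*(v + 3)*(v^2 + 6*v + 9) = (v + 1)*(v + 3)^2*(v + 3)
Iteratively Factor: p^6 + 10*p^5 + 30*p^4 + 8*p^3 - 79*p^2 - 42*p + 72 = (p + 3)*(p^5 + 7*p^4 + 9*p^3 - 19*p^2 - 22*p + 24) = (p + 3)^2*(p^4 + 4*p^3 - 3*p^2 - 10*p + 8) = (p + 3)^2*(p + 4)*(p^3 - 3*p + 2) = (p - 1)*(p + 3)^2*(p + 4)*(p^2 + p - 2) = (p - 1)^2*(p + 3)^2*(p + 4)*(p + 2)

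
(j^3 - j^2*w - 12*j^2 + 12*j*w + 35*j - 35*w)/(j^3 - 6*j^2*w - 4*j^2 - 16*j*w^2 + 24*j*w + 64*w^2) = (j^3 - j^2*w - 12*j^2 + 12*j*w + 35*j - 35*w)/(j^3 - 6*j^2*w - 4*j^2 - 16*j*w^2 + 24*j*w + 64*w^2)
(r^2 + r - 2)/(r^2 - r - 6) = (r - 1)/(r - 3)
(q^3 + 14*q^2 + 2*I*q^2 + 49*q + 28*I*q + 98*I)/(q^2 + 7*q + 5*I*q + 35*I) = (q^2 + q*(7 + 2*I) + 14*I)/(q + 5*I)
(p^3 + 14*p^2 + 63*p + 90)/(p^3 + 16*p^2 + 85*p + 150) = (p + 3)/(p + 5)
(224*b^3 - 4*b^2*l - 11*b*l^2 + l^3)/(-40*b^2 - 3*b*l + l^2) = (-28*b^2 - 3*b*l + l^2)/(5*b + l)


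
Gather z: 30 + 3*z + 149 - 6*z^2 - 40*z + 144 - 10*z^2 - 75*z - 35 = -16*z^2 - 112*z + 288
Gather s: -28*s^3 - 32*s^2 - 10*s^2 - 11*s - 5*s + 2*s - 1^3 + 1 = -28*s^3 - 42*s^2 - 14*s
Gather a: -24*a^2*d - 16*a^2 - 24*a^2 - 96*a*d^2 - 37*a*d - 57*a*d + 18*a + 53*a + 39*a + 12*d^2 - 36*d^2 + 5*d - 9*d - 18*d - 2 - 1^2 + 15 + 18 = a^2*(-24*d - 40) + a*(-96*d^2 - 94*d + 110) - 24*d^2 - 22*d + 30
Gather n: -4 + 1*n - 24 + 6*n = 7*n - 28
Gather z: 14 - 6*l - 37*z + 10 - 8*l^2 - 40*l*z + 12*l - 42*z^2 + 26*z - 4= -8*l^2 + 6*l - 42*z^2 + z*(-40*l - 11) + 20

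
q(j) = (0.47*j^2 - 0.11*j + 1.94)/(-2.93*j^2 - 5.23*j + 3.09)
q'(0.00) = 1.03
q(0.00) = 0.63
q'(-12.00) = -0.00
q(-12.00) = -0.20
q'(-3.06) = -0.86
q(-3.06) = -0.80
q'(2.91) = 0.02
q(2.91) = -0.15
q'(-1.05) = -0.29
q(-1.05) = 0.48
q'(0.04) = 1.25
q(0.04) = 0.67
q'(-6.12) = -0.03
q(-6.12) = -0.27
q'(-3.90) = -0.20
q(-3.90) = -0.45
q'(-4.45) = -0.11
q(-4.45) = -0.37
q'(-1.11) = -0.34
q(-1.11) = 0.50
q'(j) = (0.94*j - 0.11)/(-2.93*j^2 - 5.23*j + 3.09) + (5.86*j + 5.23)*(0.47*j^2 - 0.11*j + 1.94)/(-2.93*j^2 - 5.23*j + 3.09)^2 = (-2.7804*j^2 + 14.273*j + 9.8063)/(8.5849*j^4 + 30.6478*j^3 + 9.24550000000001*j^2 - 32.3214*j + 9.5481)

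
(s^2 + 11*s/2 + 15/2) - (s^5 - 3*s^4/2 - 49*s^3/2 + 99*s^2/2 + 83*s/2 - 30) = -s^5 + 3*s^4/2 + 49*s^3/2 - 97*s^2/2 - 36*s + 75/2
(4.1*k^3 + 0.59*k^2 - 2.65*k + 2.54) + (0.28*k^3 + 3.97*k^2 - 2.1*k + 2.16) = 4.38*k^3 + 4.56*k^2 - 4.75*k + 4.7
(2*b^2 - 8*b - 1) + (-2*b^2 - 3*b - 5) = -11*b - 6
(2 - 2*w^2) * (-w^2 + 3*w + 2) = 2*w^4 - 6*w^3 - 6*w^2 + 6*w + 4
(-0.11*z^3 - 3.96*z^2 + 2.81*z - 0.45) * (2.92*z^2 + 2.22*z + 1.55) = -0.3212*z^5 - 11.8074*z^4 - 0.756500000000001*z^3 - 1.2138*z^2 + 3.3565*z - 0.6975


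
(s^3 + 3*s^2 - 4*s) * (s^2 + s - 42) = s^5 + 4*s^4 - 43*s^3 - 130*s^2 + 168*s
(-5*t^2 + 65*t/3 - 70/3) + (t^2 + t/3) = -4*t^2 + 22*t - 70/3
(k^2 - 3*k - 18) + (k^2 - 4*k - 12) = 2*k^2 - 7*k - 30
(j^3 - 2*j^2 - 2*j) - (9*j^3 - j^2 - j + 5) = -8*j^3 - j^2 - j - 5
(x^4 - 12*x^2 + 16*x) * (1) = x^4 - 12*x^2 + 16*x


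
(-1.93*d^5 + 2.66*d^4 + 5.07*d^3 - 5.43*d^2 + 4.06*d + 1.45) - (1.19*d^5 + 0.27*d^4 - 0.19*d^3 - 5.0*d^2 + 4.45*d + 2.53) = -3.12*d^5 + 2.39*d^4 + 5.26*d^3 - 0.43*d^2 - 0.390000000000001*d - 1.08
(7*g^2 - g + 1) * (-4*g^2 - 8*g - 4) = -28*g^4 - 52*g^3 - 24*g^2 - 4*g - 4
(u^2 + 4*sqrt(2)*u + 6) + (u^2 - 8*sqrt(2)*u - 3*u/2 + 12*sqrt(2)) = 2*u^2 - 4*sqrt(2)*u - 3*u/2 + 6 + 12*sqrt(2)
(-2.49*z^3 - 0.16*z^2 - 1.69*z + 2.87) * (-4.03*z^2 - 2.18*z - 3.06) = 10.0347*z^5 + 6.073*z^4 + 14.7789*z^3 - 7.3923*z^2 - 1.0852*z - 8.7822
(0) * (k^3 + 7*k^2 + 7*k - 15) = 0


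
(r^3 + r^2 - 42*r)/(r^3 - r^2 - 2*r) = (-r^2 - r + 42)/(-r^2 + r + 2)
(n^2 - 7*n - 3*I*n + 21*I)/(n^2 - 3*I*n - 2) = (-n^2 + 7*n + 3*I*n - 21*I)/(-n^2 + 3*I*n + 2)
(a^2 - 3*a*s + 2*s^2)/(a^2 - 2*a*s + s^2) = (-a + 2*s)/(-a + s)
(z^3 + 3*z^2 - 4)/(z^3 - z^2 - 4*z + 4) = (z + 2)/(z - 2)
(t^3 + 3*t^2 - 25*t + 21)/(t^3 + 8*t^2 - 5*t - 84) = (t - 1)/(t + 4)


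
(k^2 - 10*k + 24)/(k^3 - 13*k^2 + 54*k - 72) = 1/(k - 3)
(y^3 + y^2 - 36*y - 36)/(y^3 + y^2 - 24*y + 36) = (y^2 - 5*y - 6)/(y^2 - 5*y + 6)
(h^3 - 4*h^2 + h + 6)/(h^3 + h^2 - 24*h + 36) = (h + 1)/(h + 6)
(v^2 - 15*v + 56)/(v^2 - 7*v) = (v - 8)/v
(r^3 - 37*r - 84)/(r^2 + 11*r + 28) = (r^2 - 4*r - 21)/(r + 7)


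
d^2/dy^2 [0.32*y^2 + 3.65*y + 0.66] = 0.640000000000000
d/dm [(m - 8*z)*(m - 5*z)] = 2*m - 13*z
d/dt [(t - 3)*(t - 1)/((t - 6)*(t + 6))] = 2*(2*t^2 - 39*t + 72)/(t^4 - 72*t^2 + 1296)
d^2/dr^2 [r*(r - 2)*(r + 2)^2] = 12*r^2 + 12*r - 8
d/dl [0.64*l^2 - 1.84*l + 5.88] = 1.28*l - 1.84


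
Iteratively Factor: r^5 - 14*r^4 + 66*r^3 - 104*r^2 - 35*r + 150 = (r - 5)*(r^4 - 9*r^3 + 21*r^2 + r - 30) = (r - 5)*(r - 2)*(r^3 - 7*r^2 + 7*r + 15) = (r - 5)*(r - 2)*(r + 1)*(r^2 - 8*r + 15) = (r - 5)*(r - 3)*(r - 2)*(r + 1)*(r - 5)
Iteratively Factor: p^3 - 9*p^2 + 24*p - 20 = (p - 5)*(p^2 - 4*p + 4) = (p - 5)*(p - 2)*(p - 2)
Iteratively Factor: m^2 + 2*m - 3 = (m + 3)*(m - 1)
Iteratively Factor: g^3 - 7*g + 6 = (g - 1)*(g^2 + g - 6) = (g - 1)*(g + 3)*(g - 2)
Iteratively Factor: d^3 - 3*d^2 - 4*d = (d + 1)*(d^2 - 4*d) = (d - 4)*(d + 1)*(d)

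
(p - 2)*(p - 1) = p^2 - 3*p + 2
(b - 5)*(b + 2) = b^2 - 3*b - 10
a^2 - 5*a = a*(a - 5)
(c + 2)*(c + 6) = c^2 + 8*c + 12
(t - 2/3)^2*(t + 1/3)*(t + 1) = t^4 - t^2 + 4*t/27 + 4/27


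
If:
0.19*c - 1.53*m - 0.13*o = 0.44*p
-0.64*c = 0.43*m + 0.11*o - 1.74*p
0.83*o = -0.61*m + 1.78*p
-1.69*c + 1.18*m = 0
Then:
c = 0.00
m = 0.00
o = 0.00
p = 0.00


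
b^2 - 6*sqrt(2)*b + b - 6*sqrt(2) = (b + 1)*(b - 6*sqrt(2))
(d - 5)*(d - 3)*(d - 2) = d^3 - 10*d^2 + 31*d - 30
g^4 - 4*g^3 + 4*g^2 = g^2*(g - 2)^2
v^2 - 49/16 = (v - 7/4)*(v + 7/4)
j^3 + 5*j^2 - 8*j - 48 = (j - 3)*(j + 4)^2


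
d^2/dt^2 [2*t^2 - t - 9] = 4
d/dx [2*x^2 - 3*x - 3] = 4*x - 3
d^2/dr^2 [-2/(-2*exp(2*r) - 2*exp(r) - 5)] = 4*(4*(2*exp(r) + 1)^2*exp(r) - (4*exp(r) + 1)*(2*exp(2*r) + 2*exp(r) + 5))*exp(r)/(2*exp(2*r) + 2*exp(r) + 5)^3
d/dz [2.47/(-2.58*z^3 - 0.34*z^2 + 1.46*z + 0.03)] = (19.1178*z^2 + 1.6796*z - 3.6062)/(2.58*z^3 + 0.34*z^2 - 1.46*z - 0.03)^2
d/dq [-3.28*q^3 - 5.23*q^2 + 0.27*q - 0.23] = -9.84*q^2 - 10.46*q + 0.27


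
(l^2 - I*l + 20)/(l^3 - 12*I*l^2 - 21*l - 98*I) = (-l^2 + I*l - 20)/(-l^3 + 12*I*l^2 + 21*l + 98*I)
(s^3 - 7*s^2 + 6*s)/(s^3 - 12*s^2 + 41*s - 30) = s/(s - 5)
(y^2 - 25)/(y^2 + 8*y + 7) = (y^2 - 25)/(y^2 + 8*y + 7)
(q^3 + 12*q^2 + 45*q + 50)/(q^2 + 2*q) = q + 10 + 25/q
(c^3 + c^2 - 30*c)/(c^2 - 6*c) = (c^2 + c - 30)/(c - 6)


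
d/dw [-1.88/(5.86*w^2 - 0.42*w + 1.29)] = (22.0336*w - 0.7896)/(5.86*w^2 - 0.42*w + 1.29)^2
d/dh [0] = 0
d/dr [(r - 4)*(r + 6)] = 2*r + 2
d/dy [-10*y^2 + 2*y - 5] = 2 - 20*y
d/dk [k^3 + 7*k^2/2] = k*(3*k + 7)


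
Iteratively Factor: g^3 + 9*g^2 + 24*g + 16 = (g + 1)*(g^2 + 8*g + 16) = (g + 1)*(g + 4)*(g + 4)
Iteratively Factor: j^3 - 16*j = (j + 4)*(j^2 - 4*j) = (j - 4)*(j + 4)*(j)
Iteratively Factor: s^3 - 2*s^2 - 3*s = (s - 3)*(s^2 + s) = s*(s - 3)*(s + 1)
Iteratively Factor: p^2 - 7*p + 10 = (p - 5)*(p - 2)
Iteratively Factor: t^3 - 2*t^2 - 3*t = (t + 1)*(t^2 - 3*t) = (t - 3)*(t + 1)*(t)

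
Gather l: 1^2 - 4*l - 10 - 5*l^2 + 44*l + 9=-5*l^2 + 40*l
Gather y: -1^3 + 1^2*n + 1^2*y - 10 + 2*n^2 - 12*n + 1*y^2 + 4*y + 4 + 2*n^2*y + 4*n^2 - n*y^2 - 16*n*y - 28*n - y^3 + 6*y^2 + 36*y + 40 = 6*n^2 - 39*n - y^3 + y^2*(7 - n) + y*(2*n^2 - 16*n + 41) + 33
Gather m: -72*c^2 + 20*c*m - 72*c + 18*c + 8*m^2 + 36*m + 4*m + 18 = -72*c^2 - 54*c + 8*m^2 + m*(20*c + 40) + 18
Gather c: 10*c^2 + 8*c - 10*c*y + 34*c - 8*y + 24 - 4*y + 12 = 10*c^2 + c*(42 - 10*y) - 12*y + 36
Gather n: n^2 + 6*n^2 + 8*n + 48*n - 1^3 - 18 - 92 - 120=7*n^2 + 56*n - 231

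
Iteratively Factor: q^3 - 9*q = (q)*(q^2 - 9) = q*(q - 3)*(q + 3)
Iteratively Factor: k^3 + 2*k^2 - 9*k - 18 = (k - 3)*(k^2 + 5*k + 6) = (k - 3)*(k + 3)*(k + 2)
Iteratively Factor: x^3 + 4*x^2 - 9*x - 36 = (x + 3)*(x^2 + x - 12) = (x + 3)*(x + 4)*(x - 3)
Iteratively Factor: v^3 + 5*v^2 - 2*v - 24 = (v + 3)*(v^2 + 2*v - 8) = (v + 3)*(v + 4)*(v - 2)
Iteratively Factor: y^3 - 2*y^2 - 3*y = (y - 3)*(y^2 + y) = y*(y - 3)*(y + 1)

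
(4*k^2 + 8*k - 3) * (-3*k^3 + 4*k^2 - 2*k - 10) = -12*k^5 - 8*k^4 + 33*k^3 - 68*k^2 - 74*k + 30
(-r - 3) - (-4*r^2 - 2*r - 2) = 4*r^2 + r - 1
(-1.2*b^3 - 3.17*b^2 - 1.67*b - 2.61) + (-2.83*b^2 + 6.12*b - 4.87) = -1.2*b^3 - 6.0*b^2 + 4.45*b - 7.48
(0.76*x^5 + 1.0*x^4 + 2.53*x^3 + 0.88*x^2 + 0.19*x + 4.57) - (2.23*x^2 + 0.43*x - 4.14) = 0.76*x^5 + 1.0*x^4 + 2.53*x^3 - 1.35*x^2 - 0.24*x + 8.71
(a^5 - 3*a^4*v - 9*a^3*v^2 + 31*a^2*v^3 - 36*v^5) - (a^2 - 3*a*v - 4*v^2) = a^5 - 3*a^4*v - 9*a^3*v^2 + 31*a^2*v^3 - a^2 + 3*a*v - 36*v^5 + 4*v^2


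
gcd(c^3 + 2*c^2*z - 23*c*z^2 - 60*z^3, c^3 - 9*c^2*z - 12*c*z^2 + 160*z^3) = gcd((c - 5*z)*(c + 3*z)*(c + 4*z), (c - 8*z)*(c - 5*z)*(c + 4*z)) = -c^2 + c*z + 20*z^2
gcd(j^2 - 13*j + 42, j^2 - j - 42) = j - 7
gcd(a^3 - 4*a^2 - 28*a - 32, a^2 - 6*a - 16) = a^2 - 6*a - 16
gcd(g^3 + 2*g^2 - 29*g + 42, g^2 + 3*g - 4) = 1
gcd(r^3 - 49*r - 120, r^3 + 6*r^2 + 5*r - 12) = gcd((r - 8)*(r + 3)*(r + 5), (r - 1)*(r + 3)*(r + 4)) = r + 3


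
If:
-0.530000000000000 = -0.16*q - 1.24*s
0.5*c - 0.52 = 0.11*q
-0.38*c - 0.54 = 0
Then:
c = -1.42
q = -11.19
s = 1.87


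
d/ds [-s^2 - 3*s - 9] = -2*s - 3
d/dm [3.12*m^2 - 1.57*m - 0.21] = 6.24*m - 1.57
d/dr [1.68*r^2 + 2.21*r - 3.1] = 3.36*r + 2.21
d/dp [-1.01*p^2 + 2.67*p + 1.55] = 2.67 - 2.02*p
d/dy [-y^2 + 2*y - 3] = 2 - 2*y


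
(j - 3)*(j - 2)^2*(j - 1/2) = j^4 - 15*j^3/2 + 39*j^2/2 - 20*j + 6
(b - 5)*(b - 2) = b^2 - 7*b + 10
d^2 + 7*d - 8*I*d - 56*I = (d + 7)*(d - 8*I)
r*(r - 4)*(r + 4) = r^3 - 16*r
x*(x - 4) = x^2 - 4*x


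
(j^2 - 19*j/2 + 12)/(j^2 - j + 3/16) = 8*(2*j^2 - 19*j + 24)/(16*j^2 - 16*j + 3)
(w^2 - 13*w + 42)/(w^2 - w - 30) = (w - 7)/(w + 5)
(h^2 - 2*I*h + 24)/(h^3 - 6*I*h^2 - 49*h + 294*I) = (h + 4*I)/(h^2 - 49)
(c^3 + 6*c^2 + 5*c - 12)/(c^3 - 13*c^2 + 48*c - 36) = (c^2 + 7*c + 12)/(c^2 - 12*c + 36)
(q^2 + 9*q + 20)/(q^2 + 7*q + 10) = (q + 4)/(q + 2)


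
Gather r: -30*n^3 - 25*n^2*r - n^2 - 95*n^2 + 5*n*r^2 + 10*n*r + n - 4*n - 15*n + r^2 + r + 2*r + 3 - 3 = -30*n^3 - 96*n^2 - 18*n + r^2*(5*n + 1) + r*(-25*n^2 + 10*n + 3)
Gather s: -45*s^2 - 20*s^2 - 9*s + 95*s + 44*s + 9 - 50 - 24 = -65*s^2 + 130*s - 65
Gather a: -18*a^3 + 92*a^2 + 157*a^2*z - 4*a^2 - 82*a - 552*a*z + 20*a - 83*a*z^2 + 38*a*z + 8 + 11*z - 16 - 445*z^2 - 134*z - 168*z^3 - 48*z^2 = -18*a^3 + a^2*(157*z + 88) + a*(-83*z^2 - 514*z - 62) - 168*z^3 - 493*z^2 - 123*z - 8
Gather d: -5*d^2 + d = -5*d^2 + d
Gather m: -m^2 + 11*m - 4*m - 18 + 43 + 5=-m^2 + 7*m + 30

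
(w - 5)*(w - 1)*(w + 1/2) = w^3 - 11*w^2/2 + 2*w + 5/2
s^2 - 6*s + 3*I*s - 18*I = (s - 6)*(s + 3*I)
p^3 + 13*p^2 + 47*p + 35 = (p + 1)*(p + 5)*(p + 7)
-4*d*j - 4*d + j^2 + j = (-4*d + j)*(j + 1)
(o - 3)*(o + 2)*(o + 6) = o^3 + 5*o^2 - 12*o - 36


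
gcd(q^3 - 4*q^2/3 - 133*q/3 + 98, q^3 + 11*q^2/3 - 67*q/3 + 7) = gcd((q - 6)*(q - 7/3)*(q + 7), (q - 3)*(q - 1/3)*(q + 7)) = q + 7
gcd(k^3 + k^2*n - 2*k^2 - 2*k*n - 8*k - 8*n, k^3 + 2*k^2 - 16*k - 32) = k^2 - 2*k - 8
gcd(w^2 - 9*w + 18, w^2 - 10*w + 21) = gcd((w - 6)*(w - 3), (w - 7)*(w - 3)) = w - 3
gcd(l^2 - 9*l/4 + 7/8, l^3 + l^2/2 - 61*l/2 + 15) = l - 1/2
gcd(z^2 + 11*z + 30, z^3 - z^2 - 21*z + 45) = z + 5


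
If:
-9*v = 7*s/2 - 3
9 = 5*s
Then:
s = 9/5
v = -11/30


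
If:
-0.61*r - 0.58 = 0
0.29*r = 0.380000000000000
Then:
No Solution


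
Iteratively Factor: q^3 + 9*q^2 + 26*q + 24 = (q + 4)*(q^2 + 5*q + 6) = (q + 3)*(q + 4)*(q + 2)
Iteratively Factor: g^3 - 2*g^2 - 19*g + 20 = (g - 5)*(g^2 + 3*g - 4) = (g - 5)*(g - 1)*(g + 4)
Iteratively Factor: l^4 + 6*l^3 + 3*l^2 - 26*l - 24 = (l - 2)*(l^3 + 8*l^2 + 19*l + 12) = (l - 2)*(l + 4)*(l^2 + 4*l + 3) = (l - 2)*(l + 1)*(l + 4)*(l + 3)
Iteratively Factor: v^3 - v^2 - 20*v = (v - 5)*(v^2 + 4*v) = v*(v - 5)*(v + 4)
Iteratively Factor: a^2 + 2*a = (a + 2)*(a)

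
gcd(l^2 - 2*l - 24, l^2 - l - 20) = l + 4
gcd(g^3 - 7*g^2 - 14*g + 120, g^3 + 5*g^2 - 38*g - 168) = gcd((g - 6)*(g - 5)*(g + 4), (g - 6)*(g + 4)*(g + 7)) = g^2 - 2*g - 24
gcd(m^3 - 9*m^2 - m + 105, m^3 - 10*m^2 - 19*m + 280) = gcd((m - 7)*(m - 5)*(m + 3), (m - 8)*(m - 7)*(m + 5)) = m - 7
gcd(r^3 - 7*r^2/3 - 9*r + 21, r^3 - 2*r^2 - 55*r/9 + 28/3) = r - 3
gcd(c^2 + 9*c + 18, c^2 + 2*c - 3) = c + 3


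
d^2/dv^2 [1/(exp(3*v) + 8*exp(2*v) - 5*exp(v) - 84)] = ((-9*exp(2*v) - 32*exp(v) + 5)*(exp(3*v) + 8*exp(2*v) - 5*exp(v) - 84) + 2*(3*exp(2*v) + 16*exp(v) - 5)^2*exp(v))*exp(v)/(exp(3*v) + 8*exp(2*v) - 5*exp(v) - 84)^3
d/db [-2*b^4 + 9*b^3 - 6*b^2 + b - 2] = -8*b^3 + 27*b^2 - 12*b + 1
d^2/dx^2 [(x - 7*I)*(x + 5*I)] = 2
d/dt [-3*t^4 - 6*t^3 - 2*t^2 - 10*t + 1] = -12*t^3 - 18*t^2 - 4*t - 10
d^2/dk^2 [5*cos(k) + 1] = -5*cos(k)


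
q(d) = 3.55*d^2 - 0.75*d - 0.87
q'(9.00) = 63.15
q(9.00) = 279.93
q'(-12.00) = -85.95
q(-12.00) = 519.33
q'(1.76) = 11.75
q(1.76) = 8.81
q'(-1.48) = -11.26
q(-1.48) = 8.02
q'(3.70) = 25.52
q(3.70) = 44.95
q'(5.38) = 37.45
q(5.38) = 97.85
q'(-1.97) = -14.74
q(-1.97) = 14.38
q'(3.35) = 23.04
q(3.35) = 36.46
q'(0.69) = 4.15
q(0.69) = 0.30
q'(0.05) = -0.40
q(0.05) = -0.90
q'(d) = 7.1*d - 0.75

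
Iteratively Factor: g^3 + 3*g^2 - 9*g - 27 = (g + 3)*(g^2 - 9) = (g + 3)^2*(g - 3)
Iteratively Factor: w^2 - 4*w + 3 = (w - 3)*(w - 1)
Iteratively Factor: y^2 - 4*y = (y - 4)*(y)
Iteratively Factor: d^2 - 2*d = (d - 2)*(d)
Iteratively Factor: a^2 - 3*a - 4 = (a - 4)*(a + 1)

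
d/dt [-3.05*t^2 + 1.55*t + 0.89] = 1.55 - 6.1*t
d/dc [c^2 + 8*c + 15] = 2*c + 8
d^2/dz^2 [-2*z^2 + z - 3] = -4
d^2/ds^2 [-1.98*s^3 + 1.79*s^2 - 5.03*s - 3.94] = 3.58 - 11.88*s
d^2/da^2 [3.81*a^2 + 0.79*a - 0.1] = 7.62000000000000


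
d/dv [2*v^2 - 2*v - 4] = 4*v - 2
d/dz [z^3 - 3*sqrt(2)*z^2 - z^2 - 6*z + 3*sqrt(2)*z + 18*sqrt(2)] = 3*z^2 - 6*sqrt(2)*z - 2*z - 6 + 3*sqrt(2)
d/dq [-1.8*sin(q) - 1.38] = -1.8*cos(q)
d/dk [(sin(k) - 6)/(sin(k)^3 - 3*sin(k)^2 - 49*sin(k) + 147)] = (-2*sin(k)^3 + 21*sin(k)^2 - 36*sin(k) - 147)*cos(k)/(sin(k)^3 - 3*sin(k)^2 - 49*sin(k) + 147)^2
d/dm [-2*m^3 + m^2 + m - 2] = -6*m^2 + 2*m + 1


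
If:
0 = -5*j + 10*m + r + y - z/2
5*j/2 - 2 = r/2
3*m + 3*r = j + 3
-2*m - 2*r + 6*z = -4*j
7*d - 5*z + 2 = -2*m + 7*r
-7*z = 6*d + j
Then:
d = 62/1031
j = 1923/2062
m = 668/1031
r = 1367/2062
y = -10605/4124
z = -381/2062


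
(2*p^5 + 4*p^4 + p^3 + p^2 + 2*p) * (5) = 10*p^5 + 20*p^4 + 5*p^3 + 5*p^2 + 10*p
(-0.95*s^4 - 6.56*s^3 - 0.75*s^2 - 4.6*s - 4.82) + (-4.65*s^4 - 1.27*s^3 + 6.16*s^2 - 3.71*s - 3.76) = -5.6*s^4 - 7.83*s^3 + 5.41*s^2 - 8.31*s - 8.58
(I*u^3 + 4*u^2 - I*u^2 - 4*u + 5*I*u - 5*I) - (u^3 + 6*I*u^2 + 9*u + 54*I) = -u^3 + I*u^3 + 4*u^2 - 7*I*u^2 - 13*u + 5*I*u - 59*I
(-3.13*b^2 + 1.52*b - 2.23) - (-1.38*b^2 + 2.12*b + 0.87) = -1.75*b^2 - 0.6*b - 3.1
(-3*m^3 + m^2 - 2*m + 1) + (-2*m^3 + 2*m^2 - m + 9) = -5*m^3 + 3*m^2 - 3*m + 10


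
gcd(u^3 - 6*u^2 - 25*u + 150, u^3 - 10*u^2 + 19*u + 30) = u^2 - 11*u + 30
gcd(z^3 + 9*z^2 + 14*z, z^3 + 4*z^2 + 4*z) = z^2 + 2*z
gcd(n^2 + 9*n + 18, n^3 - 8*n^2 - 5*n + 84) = n + 3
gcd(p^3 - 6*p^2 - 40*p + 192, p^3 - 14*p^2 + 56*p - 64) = p^2 - 12*p + 32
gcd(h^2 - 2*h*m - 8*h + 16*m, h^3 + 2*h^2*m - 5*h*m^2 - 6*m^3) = h - 2*m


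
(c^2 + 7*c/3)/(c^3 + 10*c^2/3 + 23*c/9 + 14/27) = 9*c/(9*c^2 + 9*c + 2)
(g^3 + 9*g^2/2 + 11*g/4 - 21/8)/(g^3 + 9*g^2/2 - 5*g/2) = (g^2 + 5*g + 21/4)/(g*(g + 5))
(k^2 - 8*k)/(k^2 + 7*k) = (k - 8)/(k + 7)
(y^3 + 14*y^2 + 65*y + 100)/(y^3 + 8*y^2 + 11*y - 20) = (y + 5)/(y - 1)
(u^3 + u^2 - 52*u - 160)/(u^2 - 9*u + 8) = (u^2 + 9*u + 20)/(u - 1)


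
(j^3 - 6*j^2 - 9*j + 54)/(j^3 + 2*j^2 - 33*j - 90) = (j - 3)/(j + 5)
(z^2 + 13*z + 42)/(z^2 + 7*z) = (z + 6)/z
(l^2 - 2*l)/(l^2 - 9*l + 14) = l/(l - 7)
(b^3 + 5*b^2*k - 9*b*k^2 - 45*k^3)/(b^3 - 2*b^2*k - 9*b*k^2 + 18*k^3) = (b + 5*k)/(b - 2*k)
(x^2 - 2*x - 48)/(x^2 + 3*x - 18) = (x - 8)/(x - 3)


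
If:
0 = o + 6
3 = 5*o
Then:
No Solution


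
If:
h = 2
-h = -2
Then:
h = 2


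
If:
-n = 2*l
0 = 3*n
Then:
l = 0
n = 0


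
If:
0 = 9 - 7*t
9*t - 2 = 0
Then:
No Solution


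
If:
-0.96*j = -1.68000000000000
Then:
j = 1.75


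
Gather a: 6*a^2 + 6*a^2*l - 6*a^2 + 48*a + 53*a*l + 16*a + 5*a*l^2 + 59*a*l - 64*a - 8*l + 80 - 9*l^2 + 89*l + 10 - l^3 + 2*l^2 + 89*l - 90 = 6*a^2*l + a*(5*l^2 + 112*l) - l^3 - 7*l^2 + 170*l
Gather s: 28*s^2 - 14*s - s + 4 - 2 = 28*s^2 - 15*s + 2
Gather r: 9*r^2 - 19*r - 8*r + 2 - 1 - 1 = 9*r^2 - 27*r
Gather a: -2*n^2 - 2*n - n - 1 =-2*n^2 - 3*n - 1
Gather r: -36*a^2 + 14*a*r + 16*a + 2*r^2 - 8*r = -36*a^2 + 16*a + 2*r^2 + r*(14*a - 8)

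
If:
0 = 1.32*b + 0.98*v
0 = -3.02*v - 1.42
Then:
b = 0.35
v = -0.47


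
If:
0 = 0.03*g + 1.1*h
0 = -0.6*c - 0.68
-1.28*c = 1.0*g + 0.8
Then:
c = -1.13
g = 0.65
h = -0.02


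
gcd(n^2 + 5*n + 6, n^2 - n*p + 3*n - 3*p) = n + 3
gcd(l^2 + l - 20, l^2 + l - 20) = l^2 + l - 20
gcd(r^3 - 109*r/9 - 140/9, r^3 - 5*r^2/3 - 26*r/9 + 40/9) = r + 5/3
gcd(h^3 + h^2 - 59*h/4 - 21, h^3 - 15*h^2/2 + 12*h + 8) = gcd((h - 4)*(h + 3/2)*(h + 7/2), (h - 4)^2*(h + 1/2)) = h - 4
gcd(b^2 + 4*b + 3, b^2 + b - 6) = b + 3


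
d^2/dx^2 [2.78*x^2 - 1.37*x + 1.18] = 5.56000000000000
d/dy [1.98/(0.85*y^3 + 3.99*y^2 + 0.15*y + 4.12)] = (-5.049*y^2 - 15.8004*y - 0.297)/(0.85*y^3 + 3.99*y^2 + 0.15*y + 4.12)^2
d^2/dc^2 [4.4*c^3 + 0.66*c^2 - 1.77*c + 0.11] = 26.4*c + 1.32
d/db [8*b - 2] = 8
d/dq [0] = 0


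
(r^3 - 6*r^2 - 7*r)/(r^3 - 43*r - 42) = r/(r + 6)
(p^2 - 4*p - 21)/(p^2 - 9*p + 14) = (p + 3)/(p - 2)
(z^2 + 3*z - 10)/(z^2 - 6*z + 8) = (z + 5)/(z - 4)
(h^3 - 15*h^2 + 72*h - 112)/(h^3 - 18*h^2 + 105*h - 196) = (h - 4)/(h - 7)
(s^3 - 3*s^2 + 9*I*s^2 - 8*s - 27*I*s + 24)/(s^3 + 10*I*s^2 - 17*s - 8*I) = (s - 3)/(s + I)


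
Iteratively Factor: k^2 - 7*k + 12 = (k - 3)*(k - 4)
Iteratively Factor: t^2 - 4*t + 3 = (t - 3)*(t - 1)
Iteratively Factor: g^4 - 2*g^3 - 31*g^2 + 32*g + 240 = (g - 4)*(g^3 + 2*g^2 - 23*g - 60) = (g - 4)*(g + 4)*(g^2 - 2*g - 15) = (g - 4)*(g + 3)*(g + 4)*(g - 5)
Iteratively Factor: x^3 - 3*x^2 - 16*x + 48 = (x + 4)*(x^2 - 7*x + 12) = (x - 4)*(x + 4)*(x - 3)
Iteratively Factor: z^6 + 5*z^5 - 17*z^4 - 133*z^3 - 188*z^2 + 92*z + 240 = (z - 1)*(z^5 + 6*z^4 - 11*z^3 - 144*z^2 - 332*z - 240) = (z - 5)*(z - 1)*(z^4 + 11*z^3 + 44*z^2 + 76*z + 48) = (z - 5)*(z - 1)*(z + 4)*(z^3 + 7*z^2 + 16*z + 12) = (z - 5)*(z - 1)*(z + 2)*(z + 4)*(z^2 + 5*z + 6) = (z - 5)*(z - 1)*(z + 2)^2*(z + 4)*(z + 3)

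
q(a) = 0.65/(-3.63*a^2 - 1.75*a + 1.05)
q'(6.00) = 0.00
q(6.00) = -0.00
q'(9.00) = 0.00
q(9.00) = -0.00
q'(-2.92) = -0.02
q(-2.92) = -0.03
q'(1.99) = 0.04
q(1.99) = -0.04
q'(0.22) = 9.09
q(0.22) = 1.33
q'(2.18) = 0.03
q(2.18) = -0.03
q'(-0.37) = -0.42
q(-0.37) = 0.54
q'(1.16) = 0.19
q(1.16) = -0.11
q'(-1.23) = -0.89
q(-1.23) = -0.28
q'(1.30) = 0.13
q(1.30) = -0.09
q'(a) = 0.65*(7.26*a + 1.75)/(-3.63*a^2 - 1.75*a + 1.05)^2 = (4.719*a + 1.1375)/(3.63*a^2 + 1.75*a - 1.05)^2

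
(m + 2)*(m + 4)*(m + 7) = m^3 + 13*m^2 + 50*m + 56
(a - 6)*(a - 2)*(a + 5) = a^3 - 3*a^2 - 28*a + 60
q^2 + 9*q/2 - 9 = (q - 3/2)*(q + 6)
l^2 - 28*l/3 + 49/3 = (l - 7)*(l - 7/3)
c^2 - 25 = (c - 5)*(c + 5)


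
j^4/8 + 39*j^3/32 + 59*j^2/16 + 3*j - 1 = (j/4 + 1)*(j/2 + 1)*(j - 1/4)*(j + 4)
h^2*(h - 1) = h^3 - h^2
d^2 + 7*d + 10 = (d + 2)*(d + 5)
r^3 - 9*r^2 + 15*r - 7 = (r - 7)*(r - 1)^2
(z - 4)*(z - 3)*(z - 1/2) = z^3 - 15*z^2/2 + 31*z/2 - 6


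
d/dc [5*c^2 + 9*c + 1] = 10*c + 9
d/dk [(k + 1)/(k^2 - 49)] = (k^2 - 2*k*(k + 1) - 49)/(k^2 - 49)^2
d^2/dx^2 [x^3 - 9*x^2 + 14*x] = 6*x - 18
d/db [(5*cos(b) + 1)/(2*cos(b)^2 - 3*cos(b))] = (10*sin(b) - 3*sin(b)/cos(b)^2 + 4*tan(b))/(2*cos(b) - 3)^2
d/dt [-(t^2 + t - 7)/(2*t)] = (-t^2 - 7)/(2*t^2)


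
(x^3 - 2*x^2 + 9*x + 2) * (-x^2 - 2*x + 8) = -x^5 + 3*x^3 - 36*x^2 + 68*x + 16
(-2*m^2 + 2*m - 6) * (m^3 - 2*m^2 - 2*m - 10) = -2*m^5 + 6*m^4 - 6*m^3 + 28*m^2 - 8*m + 60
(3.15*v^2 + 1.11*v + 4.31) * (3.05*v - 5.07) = 9.6075*v^3 - 12.585*v^2 + 7.5178*v - 21.8517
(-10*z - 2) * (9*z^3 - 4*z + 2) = -90*z^4 - 18*z^3 + 40*z^2 - 12*z - 4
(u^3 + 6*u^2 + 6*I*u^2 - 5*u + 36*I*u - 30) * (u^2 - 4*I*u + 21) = u^5 + 6*u^4 + 2*I*u^4 + 40*u^3 + 12*I*u^3 + 240*u^2 + 146*I*u^2 - 105*u + 876*I*u - 630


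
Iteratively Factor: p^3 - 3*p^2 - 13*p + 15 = (p - 5)*(p^2 + 2*p - 3) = (p - 5)*(p + 3)*(p - 1)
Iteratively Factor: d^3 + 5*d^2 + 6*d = (d)*(d^2 + 5*d + 6) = d*(d + 2)*(d + 3)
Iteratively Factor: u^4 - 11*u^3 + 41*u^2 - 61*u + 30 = (u - 5)*(u^3 - 6*u^2 + 11*u - 6) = (u - 5)*(u - 2)*(u^2 - 4*u + 3) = (u - 5)*(u - 3)*(u - 2)*(u - 1)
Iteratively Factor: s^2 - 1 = (s - 1)*(s + 1)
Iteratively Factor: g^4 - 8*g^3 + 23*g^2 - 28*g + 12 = (g - 1)*(g^3 - 7*g^2 + 16*g - 12) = (g - 2)*(g - 1)*(g^2 - 5*g + 6) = (g - 2)^2*(g - 1)*(g - 3)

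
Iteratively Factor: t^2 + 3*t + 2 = (t + 2)*(t + 1)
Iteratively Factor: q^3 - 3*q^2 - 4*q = (q)*(q^2 - 3*q - 4) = q*(q - 4)*(q + 1)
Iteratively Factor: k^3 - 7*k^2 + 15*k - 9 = (k - 3)*(k^2 - 4*k + 3) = (k - 3)^2*(k - 1)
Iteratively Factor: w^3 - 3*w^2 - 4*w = (w)*(w^2 - 3*w - 4) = w*(w - 4)*(w + 1)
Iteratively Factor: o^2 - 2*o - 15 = (o - 5)*(o + 3)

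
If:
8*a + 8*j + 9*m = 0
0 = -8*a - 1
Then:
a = -1/8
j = 1/8 - 9*m/8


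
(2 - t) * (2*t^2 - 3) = -2*t^3 + 4*t^2 + 3*t - 6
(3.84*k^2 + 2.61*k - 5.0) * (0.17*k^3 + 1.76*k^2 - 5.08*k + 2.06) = 0.6528*k^5 + 7.2021*k^4 - 15.7636*k^3 - 14.1484*k^2 + 30.7766*k - 10.3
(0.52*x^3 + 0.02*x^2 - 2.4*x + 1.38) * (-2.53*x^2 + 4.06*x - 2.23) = -1.3156*x^5 + 2.0606*x^4 + 4.9936*x^3 - 13.28*x^2 + 10.9548*x - 3.0774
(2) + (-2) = 0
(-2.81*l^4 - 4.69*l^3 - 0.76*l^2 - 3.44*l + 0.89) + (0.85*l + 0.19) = -2.81*l^4 - 4.69*l^3 - 0.76*l^2 - 2.59*l + 1.08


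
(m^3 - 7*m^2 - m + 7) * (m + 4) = m^4 - 3*m^3 - 29*m^2 + 3*m + 28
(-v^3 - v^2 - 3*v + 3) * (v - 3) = -v^4 + 2*v^3 + 12*v - 9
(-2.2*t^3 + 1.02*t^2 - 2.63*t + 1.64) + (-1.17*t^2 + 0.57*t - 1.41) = -2.2*t^3 - 0.15*t^2 - 2.06*t + 0.23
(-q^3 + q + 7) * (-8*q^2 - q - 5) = 8*q^5 + q^4 - 3*q^3 - 57*q^2 - 12*q - 35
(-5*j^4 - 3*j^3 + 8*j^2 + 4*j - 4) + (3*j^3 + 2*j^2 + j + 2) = -5*j^4 + 10*j^2 + 5*j - 2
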